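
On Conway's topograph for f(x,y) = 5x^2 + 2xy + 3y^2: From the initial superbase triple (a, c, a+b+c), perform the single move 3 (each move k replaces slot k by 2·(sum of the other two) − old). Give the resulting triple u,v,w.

start (5,3,10) = (f(1,0),f(0,1),f(1,1))
replace slot 3: 2·(5+3) − 10 = 6 → (5,3,6)

5,3,6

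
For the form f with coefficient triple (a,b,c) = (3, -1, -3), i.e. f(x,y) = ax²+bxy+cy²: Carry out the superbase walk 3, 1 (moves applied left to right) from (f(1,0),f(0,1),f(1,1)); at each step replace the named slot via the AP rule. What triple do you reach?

start (3,-3,-1) = (f(1,0),f(0,1),f(1,1))
replace slot 3: 2·(3+(-3)) − (-1) = 1 → (3,-3,1)
replace slot 1: 2·((-3)+1) − 3 = -7 → (-7,-3,1)

-7,-3,1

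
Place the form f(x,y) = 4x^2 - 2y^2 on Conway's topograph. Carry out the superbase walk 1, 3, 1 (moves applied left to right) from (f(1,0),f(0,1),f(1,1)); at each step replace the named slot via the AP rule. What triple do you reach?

start (4,-2,2) = (f(1,0),f(0,1),f(1,1))
replace slot 1: 2·((-2)+2) − 4 = -4 → (-4,-2,2)
replace slot 3: 2·((-4)+(-2)) − 2 = -14 → (-4,-2,-14)
replace slot 1: 2·((-2)+(-14)) − (-4) = -28 → (-28,-2,-14)

-28,-2,-14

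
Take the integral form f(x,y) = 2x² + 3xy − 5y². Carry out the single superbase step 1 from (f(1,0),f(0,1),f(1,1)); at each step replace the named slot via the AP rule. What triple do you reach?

start (2,-5,0) = (f(1,0),f(0,1),f(1,1))
replace slot 1: 2·((-5)+0) − 2 = -12 → (-12,-5,0)

-12,-5,0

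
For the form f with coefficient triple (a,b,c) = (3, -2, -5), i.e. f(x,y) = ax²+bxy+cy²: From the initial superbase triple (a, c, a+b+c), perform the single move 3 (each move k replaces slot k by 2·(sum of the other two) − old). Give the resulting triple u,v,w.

start (3,-5,-4) = (f(1,0),f(0,1),f(1,1))
replace slot 3: 2·(3+(-5)) − (-4) = 0 → (3,-5,0)

3,-5,0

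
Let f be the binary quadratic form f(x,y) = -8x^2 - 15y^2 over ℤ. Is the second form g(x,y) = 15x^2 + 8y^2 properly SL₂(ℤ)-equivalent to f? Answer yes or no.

D₁ = -480, D₂ = -480
f is negative-definite; reduce −f:
−f: reduced (well bottom): (8,0,15) with a≤c, −a<b≤a
flip sign back: reduced form of f is (-8,0,-15)
g: flip: (15,0,8)→(8,0,15)
g: reduced (well bottom): (8,0,15) with a≤c, −a<b≤a
reduced forms (-8, 0, -15) vs (8, 0, 15) ⇒ inequivalent

no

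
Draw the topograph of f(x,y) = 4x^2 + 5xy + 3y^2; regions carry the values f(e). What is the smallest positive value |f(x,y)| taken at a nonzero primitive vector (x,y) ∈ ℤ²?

translate: b→-3 (≡5 mod 8), so (4,5,3)→(4,-3,2)
flip: (4,-3,2)→(2,3,4)
translate: b→-1 (≡3 mod 4), so (2,3,4)→(2,-1,3)
reduced (well bottom): (2,-1,3) with a≤c, −a<b≤a
well minimum = a = 2

2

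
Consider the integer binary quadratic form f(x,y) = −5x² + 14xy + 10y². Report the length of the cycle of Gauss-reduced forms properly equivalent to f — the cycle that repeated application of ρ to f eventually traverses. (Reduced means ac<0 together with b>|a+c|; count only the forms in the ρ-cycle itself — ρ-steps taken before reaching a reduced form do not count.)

D = 396, ⌊√D⌋ = 19
river: ρ → (10,6,-9)
river: ρ → (-9,12,7)
river: ρ → (7,16,-5)
river: ρ → (-5,14,10)
ρ-cycle length = 4 (tail of 0 descent steps not counted)

4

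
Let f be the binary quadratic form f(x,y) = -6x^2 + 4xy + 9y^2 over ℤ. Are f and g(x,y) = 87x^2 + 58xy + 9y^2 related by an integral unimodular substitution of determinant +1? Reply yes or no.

D₁ = 232, D₂ = 232
river cycle of f (length 14): (9, 14, -1), (-1, 14, 9), (9, 4, -6), (-6, 8, 7), (7, 6, -7), (-7, 8, 6), (6, 4, -9), (-9, 14, 1), (1, 14, -9), (-9, 4, 6), … (4 more)
river cycle of g (length 14): (9, 14, -1), (-1, 14, 9), (9, 4, -6), (-6, 8, 7), (7, 6, -7), (-7, 8, 6), (6, 4, -9), (-9, 14, 1), (1, 14, -9), (-9, 4, 6), … (4 more)
cycles coincide ⇒ equivalent

yes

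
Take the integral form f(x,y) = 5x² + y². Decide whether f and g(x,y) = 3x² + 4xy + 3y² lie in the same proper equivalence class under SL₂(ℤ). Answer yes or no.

D₁ = -20, D₂ = -20
f: flip: (5,0,1)→(1,0,5)
f: reduced (well bottom): (1,0,5) with a≤c, −a<b≤a
g: translate: b→-2 (≡4 mod 6), so (3,4,3)→(3,-2,2)
g: flip: (3,-2,2)→(2,2,3)
g: reduced (well bottom): (2,2,3) with a≤c, −a<b≤a
reduced forms (1, 0, 5) vs (2, 2, 3) ⇒ inequivalent

no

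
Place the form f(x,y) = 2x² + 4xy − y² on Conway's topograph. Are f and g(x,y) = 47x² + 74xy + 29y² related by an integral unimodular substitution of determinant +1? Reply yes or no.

D₁ = 24, D₂ = 24
river cycle of f (length 2): (-1, 4, 2), (2, 4, -1)
river cycle of g (length 2): (2, 4, -1), (-1, 4, 2)
cycles coincide ⇒ equivalent

yes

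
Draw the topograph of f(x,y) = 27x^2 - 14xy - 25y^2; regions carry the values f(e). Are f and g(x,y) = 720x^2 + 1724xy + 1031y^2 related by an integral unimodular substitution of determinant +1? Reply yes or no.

D₁ = 2896, D₂ = 2896
river cycle of f (length 42): (-25, 14, 27), (27, 40, -12), (-12, 32, 39), (39, 46, -5), (-5, 44, 48), (48, 52, -1), (-1, 52, 48), (48, 44, -5), (-5, 46, 39), (39, 32, -12), … (32 more)
river cycle of g (length 42): (27, 40, -12), (-12, 32, 39), (39, 46, -5), (-5, 44, 48), (48, 52, -1), (-1, 52, 48), (48, 44, -5), (-5, 46, 39), (39, 32, -12), (-12, 40, 27), … (32 more)
cycles coincide ⇒ equivalent

yes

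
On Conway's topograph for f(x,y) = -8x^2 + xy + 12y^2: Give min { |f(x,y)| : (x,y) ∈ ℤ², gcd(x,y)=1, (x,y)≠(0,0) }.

descent: ρ → (12,-1,-8)
descent: ρ → (-8,17,3)  [lands on river]
river: ρ → (3,19,-2)
river: ρ → (-2,17,12)
river: ρ → (12,7,-7)
river: ρ → (-7,7,12)
river: ρ → (12,17,-2)
river: ρ → (-2,19,3)
river: ρ → (3,17,-8)
river: ρ → (-8,15,5)
river: ρ → (5,15,-8)
closes: descent 2, river 10
min |a| on river = 2

2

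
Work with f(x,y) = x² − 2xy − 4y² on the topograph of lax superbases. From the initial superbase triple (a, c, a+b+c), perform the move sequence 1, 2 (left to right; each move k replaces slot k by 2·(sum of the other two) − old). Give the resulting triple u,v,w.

start (1,-4,-5) = (f(1,0),f(0,1),f(1,1))
replace slot 1: 2·((-4)+(-5)) − 1 = -19 → (-19,-4,-5)
replace slot 2: 2·((-19)+(-5)) − (-4) = -44 → (-19,-44,-5)

-19,-44,-5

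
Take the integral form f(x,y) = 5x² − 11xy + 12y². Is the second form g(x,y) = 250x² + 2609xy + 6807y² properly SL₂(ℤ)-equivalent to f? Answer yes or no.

D₁ = -119, D₂ = -119
f: translate: b→-1 (≡-11 mod 10), so (5,-11,12)→(5,-1,6)
f: reduced (well bottom): (5,-1,6) with a≤c, −a<b≤a
g: translate: b→109 (≡2609 mod 500), so (250,2609,6807)→(250,109,12)
g: flip: (250,109,12)→(12,-109,250)
g: translate: b→11 (≡-109 mod 24), so (12,-109,250)→(12,11,5)
g: flip: (12,11,5)→(5,-11,12)
g: translate: b→-1 (≡-11 mod 10), so (5,-11,12)→(5,-1,6)
g: reduced (well bottom): (5,-1,6) with a≤c, −a<b≤a
reduced forms (5, -1, 6) vs (5, -1, 6) ⇒ equivalent

yes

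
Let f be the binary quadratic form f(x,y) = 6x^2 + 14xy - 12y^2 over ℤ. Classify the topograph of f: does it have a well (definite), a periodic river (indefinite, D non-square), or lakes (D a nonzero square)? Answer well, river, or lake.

D = b²−4ac = 14² − 4·6·(-12) = 484
D = 22² is a perfect square ⇒ form factors over ℤ ⇒ lakes

lake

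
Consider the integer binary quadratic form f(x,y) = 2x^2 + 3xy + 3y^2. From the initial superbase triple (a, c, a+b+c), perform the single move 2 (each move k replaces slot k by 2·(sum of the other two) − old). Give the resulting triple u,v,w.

start (2,3,8) = (f(1,0),f(0,1),f(1,1))
replace slot 2: 2·(2+8) − 3 = 17 → (2,17,8)

2,17,8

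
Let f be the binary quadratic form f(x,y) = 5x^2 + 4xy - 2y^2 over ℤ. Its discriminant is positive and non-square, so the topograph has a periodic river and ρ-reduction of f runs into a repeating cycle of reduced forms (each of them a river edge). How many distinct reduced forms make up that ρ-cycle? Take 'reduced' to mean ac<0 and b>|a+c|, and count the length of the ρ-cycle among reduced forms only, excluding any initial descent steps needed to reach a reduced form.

D = 56, ⌊√D⌋ = 7
river: ρ → (-2,4,5)
river: ρ → (5,6,-1)
river: ρ → (-1,6,5)
river: ρ → (5,4,-2)
ρ-cycle length = 4 (tail of 0 descent steps not counted)

4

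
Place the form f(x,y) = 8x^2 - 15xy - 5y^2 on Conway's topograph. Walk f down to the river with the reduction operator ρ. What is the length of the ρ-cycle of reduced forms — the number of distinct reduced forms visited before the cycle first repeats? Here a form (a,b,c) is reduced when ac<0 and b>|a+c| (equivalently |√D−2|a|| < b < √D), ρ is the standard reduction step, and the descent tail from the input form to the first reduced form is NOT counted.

D = 385, ⌊√D⌋ = 19
descent: ρ → (-5,15,8)  [lands on river]
river: ρ → (8,17,-3)
river: ρ → (-3,19,2)
river: ρ → (2,17,-12)
river: ρ → (-12,7,7)
river: ρ → (7,7,-12)
river: ρ → (-12,17,2)
river: ρ → (2,19,-3)
river: ρ → (-3,17,8)
river: ρ → (8,15,-5)
ρ-cycle length = 10 (tail of 1 descent step not counted)

10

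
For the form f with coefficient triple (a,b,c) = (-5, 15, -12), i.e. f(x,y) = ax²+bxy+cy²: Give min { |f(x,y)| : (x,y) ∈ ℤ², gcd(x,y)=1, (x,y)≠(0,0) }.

translate: b→5 (≡-15 mod 10), so (5,-15,12)→(5,5,2)
flip: (5,5,2)→(2,-5,5)
translate: b→-1 (≡-5 mod 4), so (2,-5,5)→(2,-1,2)
flip: (2,-1,2)→(2,1,2)
reduced (well bottom): (2,1,2) with a≤c, −a<b≤a
well minimum |f| = |-2| = 2 (negative-definite)

2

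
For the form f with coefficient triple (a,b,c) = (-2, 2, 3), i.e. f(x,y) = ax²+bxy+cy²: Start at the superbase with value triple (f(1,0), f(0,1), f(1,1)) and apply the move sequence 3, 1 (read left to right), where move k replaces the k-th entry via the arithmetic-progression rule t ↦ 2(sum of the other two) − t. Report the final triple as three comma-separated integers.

start (-2,3,3) = (f(1,0),f(0,1),f(1,1))
replace slot 3: 2·((-2)+3) − 3 = -1 → (-2,3,-1)
replace slot 1: 2·(3+(-1)) − (-2) = 6 → (6,3,-1)

6,3,-1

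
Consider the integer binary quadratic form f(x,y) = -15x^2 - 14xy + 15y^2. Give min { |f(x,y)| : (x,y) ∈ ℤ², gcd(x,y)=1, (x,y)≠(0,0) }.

descent: ρ → (15,14,-15)  [lands on river]
river: ρ → (-15,16,14)
river: ρ → (14,12,-17)
river: ρ → (-17,22,9)
river: ρ → (9,32,-2)
river: ρ → (-2,32,9)
river: ρ → (9,22,-17)
river: ρ → (-17,12,14)
river: ρ → (14,16,-15)
river: ρ → (-15,14,15)
river: ρ → (15,16,-14)
river: ρ → (-14,12,17)
river: ρ → (17,22,-9)
river: ρ → (-9,32,2)
river: ρ → (2,32,-9)
river: ρ → (-9,22,17)
river: ρ → (17,12,-14)
river: ρ → (-14,16,15)
closes: descent 1, river 18
min |a| on river = 2

2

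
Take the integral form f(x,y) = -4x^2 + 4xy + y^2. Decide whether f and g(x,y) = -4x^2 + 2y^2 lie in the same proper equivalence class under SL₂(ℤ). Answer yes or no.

D₁ = 32, D₂ = 32
river cycle of f (length 2): (1, 4, -4), (-4, 4, 1)
river cycle of g (length 2): (2, 4, -2), (-2, 4, 2)
cycles differ ⇒ inequivalent

no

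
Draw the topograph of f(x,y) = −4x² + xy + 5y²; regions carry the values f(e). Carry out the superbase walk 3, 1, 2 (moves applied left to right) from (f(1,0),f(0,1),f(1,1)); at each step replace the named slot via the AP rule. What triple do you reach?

start (-4,5,2) = (f(1,0),f(0,1),f(1,1))
replace slot 3: 2·((-4)+5) − 2 = 0 → (-4,5,0)
replace slot 1: 2·(5+0) − (-4) = 14 → (14,5,0)
replace slot 2: 2·(14+0) − 5 = 23 → (14,23,0)

14,23,0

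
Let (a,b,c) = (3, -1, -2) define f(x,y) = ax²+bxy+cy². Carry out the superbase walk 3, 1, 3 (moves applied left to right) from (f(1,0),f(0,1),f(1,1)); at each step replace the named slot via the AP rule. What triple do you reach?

start (3,-2,0) = (f(1,0),f(0,1),f(1,1))
replace slot 3: 2·(3+(-2)) − 0 = 2 → (3,-2,2)
replace slot 1: 2·((-2)+2) − 3 = -3 → (-3,-2,2)
replace slot 3: 2·((-3)+(-2)) − 2 = -12 → (-3,-2,-12)

-3,-2,-12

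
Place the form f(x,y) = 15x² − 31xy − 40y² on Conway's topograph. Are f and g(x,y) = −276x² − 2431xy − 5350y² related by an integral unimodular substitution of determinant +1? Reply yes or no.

D₁ = 3361, D₂ = 3361
river cycle of f (length 178): (-40, 31, 15), (15, 29, -42), (-42, 55, 2), (2, 57, -14), (-14, 55, 6), (6, 53, -23), (-23, 39, 20), (20, 41, -21), (-21, 43, 18), (18, 29, -35), … (168 more)
river cycle of g (length 178): (-42, 55, 2), (2, 57, -14), (-14, 55, 6), (6, 53, -23), (-23, 39, 20), (20, 41, -21), (-21, 43, 18), (18, 29, -35), (-35, 41, 12), (12, 55, -7), … (168 more)
cycles coincide ⇒ equivalent

yes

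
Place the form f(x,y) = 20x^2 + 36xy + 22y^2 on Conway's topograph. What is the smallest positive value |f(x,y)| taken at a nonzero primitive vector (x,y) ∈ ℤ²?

translate: b→-4 (≡36 mod 40), so (20,36,22)→(20,-4,6)
flip: (20,-4,6)→(6,4,20)
reduced (well bottom): (6,4,20) with a≤c, −a<b≤a
well minimum = a = 6

6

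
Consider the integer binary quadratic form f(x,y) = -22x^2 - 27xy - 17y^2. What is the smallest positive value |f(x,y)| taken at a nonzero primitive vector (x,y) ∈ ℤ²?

translate: b→-17 (≡27 mod 44), so (22,27,17)→(22,-17,12)
flip: (22,-17,12)→(12,17,22)
translate: b→-7 (≡17 mod 24), so (12,17,22)→(12,-7,17)
reduced (well bottom): (12,-7,17) with a≤c, −a<b≤a
well minimum |f| = |-12| = 12 (negative-definite)

12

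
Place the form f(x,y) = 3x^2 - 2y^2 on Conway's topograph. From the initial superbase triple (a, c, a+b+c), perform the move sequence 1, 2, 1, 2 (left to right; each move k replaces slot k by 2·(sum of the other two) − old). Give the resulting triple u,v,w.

start (3,-2,1) = (f(1,0),f(0,1),f(1,1))
replace slot 1: 2·((-2)+1) − 3 = -5 → (-5,-2,1)
replace slot 2: 2·((-5)+1) − (-2) = -6 → (-5,-6,1)
replace slot 1: 2·((-6)+1) − (-5) = -5 → (-5,-6,1)
replace slot 2: 2·((-5)+1) − (-6) = -2 → (-5,-2,1)

-5,-2,1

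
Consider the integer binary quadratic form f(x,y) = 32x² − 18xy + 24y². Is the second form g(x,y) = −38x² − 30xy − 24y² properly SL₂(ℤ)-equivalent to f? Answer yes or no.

D₁ = -2748, D₂ = -2748
f: flip: (32,-18,24)→(24,18,32)
f: reduced (well bottom): (24,18,32) with a≤c, −a<b≤a
g is negative-definite; reduce −g:
−g: flip: (38,30,24)→(24,-30,38)
−g: translate: b→18 (≡-30 mod 48), so (24,-30,38)→(24,18,32)
−g: reduced (well bottom): (24,18,32) with a≤c, −a<b≤a
flip sign back: reduced form of g is (-24,-18,-32)
reduced forms (24, 18, 32) vs (-24, -18, -32) ⇒ inequivalent

no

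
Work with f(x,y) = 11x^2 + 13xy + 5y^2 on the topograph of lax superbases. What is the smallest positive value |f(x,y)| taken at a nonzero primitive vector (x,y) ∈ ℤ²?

translate: b→-9 (≡13 mod 22), so (11,13,5)→(11,-9,3)
flip: (11,-9,3)→(3,9,11)
translate: b→3 (≡9 mod 6), so (3,9,11)→(3,3,5)
reduced (well bottom): (3,3,5) with a≤c, −a<b≤a
well minimum = a = 3

3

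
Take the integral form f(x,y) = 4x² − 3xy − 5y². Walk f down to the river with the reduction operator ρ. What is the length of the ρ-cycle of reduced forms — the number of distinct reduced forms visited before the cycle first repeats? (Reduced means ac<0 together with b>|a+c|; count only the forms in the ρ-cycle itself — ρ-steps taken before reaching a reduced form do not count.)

D = 89, ⌊√D⌋ = 9
descent: ρ → (-5,3,4)  [lands on river]
river: ρ → (4,5,-4)
river: ρ → (-4,3,5)
river: ρ → (5,7,-2)
river: ρ → (-2,9,1)
river: ρ → (1,9,-2)
river: ρ → (-2,7,5)
river: ρ → (5,3,-4)
river: ρ → (-4,5,4)
river: ρ → (4,3,-5)
river: ρ → (-5,7,2)
river: ρ → (2,9,-1)
river: ρ → (-1,9,2)
river: ρ → (2,7,-5)
ρ-cycle length = 14 (tail of 1 descent step not counted)

14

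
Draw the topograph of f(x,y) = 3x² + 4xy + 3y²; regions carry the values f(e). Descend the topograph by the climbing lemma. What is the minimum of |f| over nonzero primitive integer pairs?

translate: b→-2 (≡4 mod 6), so (3,4,3)→(3,-2,2)
flip: (3,-2,2)→(2,2,3)
reduced (well bottom): (2,2,3) with a≤c, −a<b≤a
well minimum = a = 2

2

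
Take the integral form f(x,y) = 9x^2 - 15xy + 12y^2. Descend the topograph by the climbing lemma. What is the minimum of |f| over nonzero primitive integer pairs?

translate: b→3 (≡-15 mod 18), so (9,-15,12)→(9,3,6)
flip: (9,3,6)→(6,-3,9)
reduced (well bottom): (6,-3,9) with a≤c, −a<b≤a
well minimum = a = 6

6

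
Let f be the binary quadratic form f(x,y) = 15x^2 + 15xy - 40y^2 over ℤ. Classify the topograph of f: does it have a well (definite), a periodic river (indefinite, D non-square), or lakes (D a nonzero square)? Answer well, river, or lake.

D = b²−4ac = 15² − 4·15·(-40) = 2625
D > 0 non-square ⇒ indefinite ⇒ periodic river

river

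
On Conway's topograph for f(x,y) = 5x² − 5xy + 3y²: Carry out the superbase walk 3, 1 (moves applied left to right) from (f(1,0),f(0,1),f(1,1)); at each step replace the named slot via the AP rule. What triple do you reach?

start (5,3,3) = (f(1,0),f(0,1),f(1,1))
replace slot 3: 2·(5+3) − 3 = 13 → (5,3,13)
replace slot 1: 2·(3+13) − 5 = 27 → (27,3,13)

27,3,13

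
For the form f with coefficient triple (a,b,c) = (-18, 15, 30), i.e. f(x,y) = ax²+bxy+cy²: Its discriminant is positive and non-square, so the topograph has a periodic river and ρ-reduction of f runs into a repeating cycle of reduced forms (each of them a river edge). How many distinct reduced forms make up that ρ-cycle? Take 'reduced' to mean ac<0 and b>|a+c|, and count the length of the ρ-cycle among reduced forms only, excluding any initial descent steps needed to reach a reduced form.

D = 2385, ⌊√D⌋ = 48
river: ρ → (30,45,-3)
river: ρ → (-3,45,30)
river: ρ → (30,15,-18)
river: ρ → (-18,21,27)
river: ρ → (27,33,-12)
river: ρ → (-12,39,18)
river: ρ → (18,33,-18)
river: ρ → (-18,39,12)
river: ρ → (12,33,-27)
river: ρ → (-27,21,18)
river: ρ → (18,15,-30)
river: ρ → (-30,45,3)
river: ρ → (3,45,-30)
river: ρ → (-30,15,18)
river: ρ → (18,21,-27)
river: ρ → (-27,33,12)
river: ρ → (12,39,-18)
river: ρ → (-18,33,18)
river: ρ → (18,39,-12)
river: ρ → (-12,33,27)
river: ρ → (27,21,-18)
river: ρ → (-18,15,30)
ρ-cycle length = 22 (tail of 0 descent steps not counted)

22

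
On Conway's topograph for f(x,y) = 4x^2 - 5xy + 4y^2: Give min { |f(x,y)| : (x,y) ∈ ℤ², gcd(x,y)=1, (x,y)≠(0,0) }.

translate: b→3 (≡-5 mod 8), so (4,-5,4)→(4,3,3)
flip: (4,3,3)→(3,-3,4)
translate: b→3 (≡-3 mod 6), so (3,-3,4)→(3,3,4)
reduced (well bottom): (3,3,4) with a≤c, −a<b≤a
well minimum = a = 3

3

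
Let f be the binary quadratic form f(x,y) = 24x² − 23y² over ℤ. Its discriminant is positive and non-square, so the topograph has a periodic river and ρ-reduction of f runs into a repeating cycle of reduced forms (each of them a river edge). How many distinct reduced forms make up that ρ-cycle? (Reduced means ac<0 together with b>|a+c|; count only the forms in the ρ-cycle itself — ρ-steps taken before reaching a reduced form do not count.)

D = 2208, ⌊√D⌋ = 46
descent: ρ → (-23,46,1)  [lands on river]
river: ρ → (1,46,-23)
ρ-cycle length = 2 (tail of 1 descent step not counted)

2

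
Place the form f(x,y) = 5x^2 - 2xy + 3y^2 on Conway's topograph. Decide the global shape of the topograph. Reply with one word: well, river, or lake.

D = b²−4ac = (-2)² − 4·5·3 = -56
D < 0 ⇒ definite ⇒ every region one sign ⇒ single well

well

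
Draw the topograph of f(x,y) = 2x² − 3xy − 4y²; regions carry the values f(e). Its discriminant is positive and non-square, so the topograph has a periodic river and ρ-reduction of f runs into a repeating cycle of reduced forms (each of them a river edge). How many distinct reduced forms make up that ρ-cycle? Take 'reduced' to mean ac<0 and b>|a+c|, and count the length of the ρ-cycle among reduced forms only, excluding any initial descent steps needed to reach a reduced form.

D = 41, ⌊√D⌋ = 6
descent: ρ → (-4,3,2)  [lands on river]
river: ρ → (2,5,-2)
river: ρ → (-2,3,4)
river: ρ → (4,5,-1)
river: ρ → (-1,5,4)
river: ρ → (4,3,-2)
river: ρ → (-2,5,2)
river: ρ → (2,3,-4)
river: ρ → (-4,5,1)
river: ρ → (1,5,-4)
ρ-cycle length = 10 (tail of 1 descent step not counted)

10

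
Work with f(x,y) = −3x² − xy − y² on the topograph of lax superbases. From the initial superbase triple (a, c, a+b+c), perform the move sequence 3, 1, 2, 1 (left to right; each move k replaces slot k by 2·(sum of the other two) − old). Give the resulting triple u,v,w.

start (-3,-1,-5) = (f(1,0),f(0,1),f(1,1))
replace slot 3: 2·((-3)+(-1)) − (-5) = -3 → (-3,-1,-3)
replace slot 1: 2·((-1)+(-3)) − (-3) = -5 → (-5,-1,-3)
replace slot 2: 2·((-5)+(-3)) − (-1) = -15 → (-5,-15,-3)
replace slot 1: 2·((-15)+(-3)) − (-5) = -31 → (-31,-15,-3)

-31,-15,-3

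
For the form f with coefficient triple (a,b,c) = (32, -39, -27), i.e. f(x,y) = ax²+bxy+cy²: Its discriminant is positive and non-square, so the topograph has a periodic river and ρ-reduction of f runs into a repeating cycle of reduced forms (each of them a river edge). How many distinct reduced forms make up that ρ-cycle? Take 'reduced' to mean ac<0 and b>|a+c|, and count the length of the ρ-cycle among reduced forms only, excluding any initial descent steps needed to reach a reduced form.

D = 4977, ⌊√D⌋ = 70
descent: ρ → (-27,39,32)  [lands on river]
river: ρ → (32,25,-34)
river: ρ → (-34,43,23)
river: ρ → (23,49,-28)
river: ρ → (-28,63,9)
river: ρ → (9,63,-28)
river: ρ → (-28,49,23)
river: ρ → (23,43,-34)
river: ρ → (-34,25,32)
river: ρ → (32,39,-27)
river: ρ → (-27,69,2)
river: ρ → (2,67,-61)
river: ρ → (-61,55,8)
river: ρ → (8,57,-54)
river: ρ → (-54,51,11)
river: ρ → (11,59,-34)
river: ρ → (-34,9,36)
river: ρ → (36,63,-7)
river: ρ → (-7,63,36)
river: ρ → (36,9,-34)
river: ρ → (-34,59,11)
river: ρ → (11,51,-54)
river: ρ → (-54,57,8)
river: ρ → (8,55,-61)
river: ρ → (-61,67,2)
river: ρ → (2,69,-27)
ρ-cycle length = 26 (tail of 1 descent step not counted)

26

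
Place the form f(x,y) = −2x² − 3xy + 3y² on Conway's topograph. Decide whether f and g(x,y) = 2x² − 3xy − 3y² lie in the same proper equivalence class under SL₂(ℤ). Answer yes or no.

D₁ = 33, D₂ = 33
river cycle of f (length 4): (3, 3, -2), (-2, 5, 1), (1, 5, -2), (-2, 3, 3)
river cycle of g (length 4): (-3, 3, 2), (2, 5, -1), (-1, 5, 2), (2, 3, -3)
cycles differ ⇒ inequivalent

no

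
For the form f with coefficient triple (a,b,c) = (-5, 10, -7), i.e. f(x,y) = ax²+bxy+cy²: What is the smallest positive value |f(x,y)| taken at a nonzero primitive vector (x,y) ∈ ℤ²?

translate: b→0 (≡-10 mod 10), so (5,-10,7)→(5,0,2)
flip: (5,0,2)→(2,0,5)
reduced (well bottom): (2,0,5) with a≤c, −a<b≤a
well minimum |f| = |-2| = 2 (negative-definite)

2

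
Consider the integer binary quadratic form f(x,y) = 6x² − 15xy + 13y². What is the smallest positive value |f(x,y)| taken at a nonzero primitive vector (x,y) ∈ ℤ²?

translate: b→-3 (≡-15 mod 12), so (6,-15,13)→(6,-3,4)
flip: (6,-3,4)→(4,3,6)
reduced (well bottom): (4,3,6) with a≤c, −a<b≤a
well minimum = a = 4

4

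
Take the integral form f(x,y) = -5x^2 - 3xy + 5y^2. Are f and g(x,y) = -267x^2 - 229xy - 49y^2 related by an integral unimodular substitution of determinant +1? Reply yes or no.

D₁ = 109, D₂ = 109
river cycle of f (length 14): (5, 3, -5), (-5, 7, 3), (3, 5, -7), (-7, 9, 1), (1, 9, -7), (-7, 5, 3), (3, 7, -5), (-5, 3, 5), (5, 7, -3), (-3, 5, 7), … (4 more)
river cycle of g (length 14): (-5, 7, 3), (3, 5, -7), (-7, 9, 1), (1, 9, -7), (-7, 5, 3), (3, 7, -5), (-5, 3, 5), (5, 7, -3), (-3, 5, 7), (7, 9, -1), … (4 more)
cycles coincide ⇒ equivalent

yes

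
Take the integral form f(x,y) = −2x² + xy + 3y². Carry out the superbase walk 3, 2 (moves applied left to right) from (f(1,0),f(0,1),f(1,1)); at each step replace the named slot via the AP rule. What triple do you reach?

start (-2,3,2) = (f(1,0),f(0,1),f(1,1))
replace slot 3: 2·((-2)+3) − 2 = 0 → (-2,3,0)
replace slot 2: 2·((-2)+0) − 3 = -7 → (-2,-7,0)

-2,-7,0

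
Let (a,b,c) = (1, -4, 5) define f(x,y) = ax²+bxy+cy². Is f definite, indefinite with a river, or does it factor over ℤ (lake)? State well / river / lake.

D = b²−4ac = (-4)² − 4·1·5 = -4
D < 0 ⇒ definite ⇒ every region one sign ⇒ single well

well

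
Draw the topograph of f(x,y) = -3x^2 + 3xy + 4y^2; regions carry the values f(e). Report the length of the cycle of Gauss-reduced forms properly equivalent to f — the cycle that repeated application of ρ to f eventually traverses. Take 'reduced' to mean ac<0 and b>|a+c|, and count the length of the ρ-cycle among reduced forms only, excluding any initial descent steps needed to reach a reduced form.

D = 57, ⌊√D⌋ = 7
river: ρ → (4,5,-2)
river: ρ → (-2,7,1)
river: ρ → (1,7,-2)
river: ρ → (-2,5,4)
river: ρ → (4,3,-3)
river: ρ → (-3,3,4)
ρ-cycle length = 6 (tail of 0 descent steps not counted)

6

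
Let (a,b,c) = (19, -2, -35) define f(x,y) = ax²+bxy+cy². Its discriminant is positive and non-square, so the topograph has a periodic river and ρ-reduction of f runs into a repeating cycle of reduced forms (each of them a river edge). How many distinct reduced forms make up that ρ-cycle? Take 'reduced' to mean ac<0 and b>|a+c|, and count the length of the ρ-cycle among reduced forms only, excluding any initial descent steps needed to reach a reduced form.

D = 2664, ⌊√D⌋ = 51
descent: ρ → (-35,2,19)
descent: ρ → (19,36,-18)  [lands on river]
river: ρ → (-18,36,19)
river: ρ → (19,40,-14)
river: ρ → (-14,44,13)
river: ρ → (13,34,-29)
river: ρ → (-29,24,18)
river: ρ → (18,48,-5)
river: ρ → (-5,42,45)
river: ρ → (45,48,-2)
river: ρ → (-2,48,45)
river: ρ → (45,42,-5)
river: ρ → (-5,48,18)
river: ρ → (18,24,-29)
river: ρ → (-29,34,13)
river: ρ → (13,44,-14)
river: ρ → (-14,40,19)
ρ-cycle length = 16 (tail of 2 descent steps not counted)

16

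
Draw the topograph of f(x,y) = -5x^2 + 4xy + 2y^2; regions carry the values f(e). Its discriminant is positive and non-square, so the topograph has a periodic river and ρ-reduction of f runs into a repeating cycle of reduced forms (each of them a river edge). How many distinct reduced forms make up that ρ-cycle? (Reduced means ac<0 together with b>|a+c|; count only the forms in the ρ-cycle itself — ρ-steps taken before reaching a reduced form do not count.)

D = 56, ⌊√D⌋ = 7
river: ρ → (2,4,-5)
river: ρ → (-5,6,1)
river: ρ → (1,6,-5)
river: ρ → (-5,4,2)
ρ-cycle length = 4 (tail of 0 descent steps not counted)

4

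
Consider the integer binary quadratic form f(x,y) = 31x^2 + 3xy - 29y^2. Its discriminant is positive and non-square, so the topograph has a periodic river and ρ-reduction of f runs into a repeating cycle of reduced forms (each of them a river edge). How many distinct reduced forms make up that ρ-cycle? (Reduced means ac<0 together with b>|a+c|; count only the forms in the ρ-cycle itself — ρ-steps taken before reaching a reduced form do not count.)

D = 3605, ⌊√D⌋ = 60
river: ρ → (-29,55,5)
river: ρ → (5,55,-29)
river: ρ → (-29,3,31)
river: ρ → (31,59,-1)
river: ρ → (-1,59,31)
river: ρ → (31,3,-29)
ρ-cycle length = 6 (tail of 0 descent steps not counted)

6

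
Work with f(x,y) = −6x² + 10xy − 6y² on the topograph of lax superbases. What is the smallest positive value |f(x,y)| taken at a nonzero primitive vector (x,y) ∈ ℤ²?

translate: b→2 (≡-10 mod 12), so (6,-10,6)→(6,2,2)
flip: (6,2,2)→(2,-2,6)
translate: b→2 (≡-2 mod 4), so (2,-2,6)→(2,2,6)
reduced (well bottom): (2,2,6) with a≤c, −a<b≤a
well minimum |f| = |-2| = 2 (negative-definite)

2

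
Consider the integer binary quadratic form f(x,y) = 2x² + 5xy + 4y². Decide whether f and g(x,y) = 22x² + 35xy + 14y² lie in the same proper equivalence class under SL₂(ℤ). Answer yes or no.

D₁ = -7, D₂ = -7
f: translate: b→1 (≡5 mod 4), so (2,5,4)→(2,1,1)
f: flip: (2,1,1)→(1,-1,2)
f: translate: b→1 (≡-1 mod 2), so (1,-1,2)→(1,1,2)
f: reduced (well bottom): (1,1,2) with a≤c, −a<b≤a
g: translate: b→-9 (≡35 mod 44), so (22,35,14)→(22,-9,1)
g: flip: (22,-9,1)→(1,9,22)
g: translate: b→1 (≡9 mod 2), so (1,9,22)→(1,1,2)
g: reduced (well bottom): (1,1,2) with a≤c, −a<b≤a
reduced forms (1, 1, 2) vs (1, 1, 2) ⇒ equivalent

yes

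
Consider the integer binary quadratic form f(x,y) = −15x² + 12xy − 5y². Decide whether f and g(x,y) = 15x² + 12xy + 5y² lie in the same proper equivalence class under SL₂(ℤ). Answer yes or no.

D₁ = -156, D₂ = -156
f is negative-definite; reduce −f:
−f: flip: (15,-12,5)→(5,12,15)
−f: translate: b→2 (≡12 mod 10), so (5,12,15)→(5,2,8)
−f: reduced (well bottom): (5,2,8) with a≤c, −a<b≤a
flip sign back: reduced form of f is (-5,-2,-8)
g: flip: (15,12,5)→(5,-12,15)
g: translate: b→-2 (≡-12 mod 10), so (5,-12,15)→(5,-2,8)
g: reduced (well bottom): (5,-2,8) with a≤c, −a<b≤a
reduced forms (-5, -2, -8) vs (5, -2, 8) ⇒ inequivalent

no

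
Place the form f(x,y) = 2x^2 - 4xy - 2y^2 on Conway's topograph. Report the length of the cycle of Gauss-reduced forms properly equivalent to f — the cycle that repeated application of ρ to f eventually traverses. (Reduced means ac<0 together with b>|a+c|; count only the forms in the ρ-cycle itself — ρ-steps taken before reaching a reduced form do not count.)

D = 32, ⌊√D⌋ = 5
descent: ρ → (-2,4,2)  [lands on river]
river: ρ → (2,4,-2)
ρ-cycle length = 2 (tail of 1 descent step not counted)

2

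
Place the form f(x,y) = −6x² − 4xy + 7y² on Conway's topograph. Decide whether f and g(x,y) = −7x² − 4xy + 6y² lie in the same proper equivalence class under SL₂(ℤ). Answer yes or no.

D₁ = 184, D₂ = 184
river cycle of f (length 12): (7, 4, -6), (-6, 8, 5), (5, 12, -2), (-2, 12, 5), (5, 8, -6), (-6, 4, 7), (7, 10, -3), (-3, 8, 10), (10, 12, -1), (-1, 12, 10), … (2 more)
river cycle of g (length 12): (6, 4, -7), (-7, 10, 3), (3, 8, -10), (-10, 12, 1), (1, 12, -10), (-10, 8, 3), (3, 10, -7), (-7, 4, 6), (6, 8, -5), (-5, 12, 2), … (2 more)
cycles differ ⇒ inequivalent

no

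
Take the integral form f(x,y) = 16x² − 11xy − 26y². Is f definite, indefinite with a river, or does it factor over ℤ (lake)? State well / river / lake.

D = b²−4ac = (-11)² − 4·16·(-26) = 1785
D > 0 non-square ⇒ indefinite ⇒ periodic river

river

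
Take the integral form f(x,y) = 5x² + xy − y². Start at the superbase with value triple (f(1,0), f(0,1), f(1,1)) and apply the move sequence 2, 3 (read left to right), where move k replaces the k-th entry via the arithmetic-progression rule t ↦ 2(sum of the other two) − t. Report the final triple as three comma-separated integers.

start (5,-1,5) = (f(1,0),f(0,1),f(1,1))
replace slot 2: 2·(5+5) − (-1) = 21 → (5,21,5)
replace slot 3: 2·(5+21) − 5 = 47 → (5,21,47)

5,21,47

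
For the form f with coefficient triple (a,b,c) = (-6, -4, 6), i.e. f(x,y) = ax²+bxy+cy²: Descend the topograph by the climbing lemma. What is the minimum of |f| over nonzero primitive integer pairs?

descent: ρ → (6,4,-6)  [lands on river]
river: ρ → (-6,8,4)
river: ρ → (4,8,-6)
river: ρ → (-6,4,6)
river: ρ → (6,8,-4)
river: ρ → (-4,8,6)
closes: descent 1, river 6
min |a| on river = 4

4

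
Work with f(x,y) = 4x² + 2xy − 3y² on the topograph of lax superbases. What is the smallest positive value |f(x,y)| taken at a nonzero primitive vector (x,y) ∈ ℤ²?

river: ρ → (-3,4,3)
river: ρ → (3,2,-4)
river: ρ → (-4,6,1)
river: ρ → (1,6,-4)
river: ρ → (-4,2,3)
river: ρ → (3,4,-3)
river: ρ → (-3,2,4)
river: ρ → (4,6,-1)
river: ρ → (-1,6,4)
river: ρ → (4,2,-3)
closes: descent 0, river 10
min |a| on river = 1

1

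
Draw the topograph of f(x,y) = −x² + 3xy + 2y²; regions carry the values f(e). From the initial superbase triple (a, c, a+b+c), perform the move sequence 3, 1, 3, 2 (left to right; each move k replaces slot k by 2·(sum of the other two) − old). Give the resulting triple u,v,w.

start (-1,2,4) = (f(1,0),f(0,1),f(1,1))
replace slot 3: 2·((-1)+2) − 4 = -2 → (-1,2,-2)
replace slot 1: 2·(2+(-2)) − (-1) = 1 → (1,2,-2)
replace slot 3: 2·(1+2) − (-2) = 8 → (1,2,8)
replace slot 2: 2·(1+8) − 2 = 16 → (1,16,8)

1,16,8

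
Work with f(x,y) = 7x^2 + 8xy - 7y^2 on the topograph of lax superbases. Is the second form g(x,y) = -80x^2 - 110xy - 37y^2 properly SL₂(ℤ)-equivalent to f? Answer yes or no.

D₁ = 260, D₂ = 260
river cycle of f (length 10): (-7, 6, 8), (8, 10, -5), (-5, 10, 8), (8, 6, -7), (-7, 8, 7), (7, 6, -8), (-8, 10, 5), (5, 10, -8), (-8, 6, 7), (7, 8, -7)
river cycle of g (length 10): (-7, 6, 8), (8, 10, -5), (-5, 10, 8), (8, 6, -7), (-7, 8, 7), (7, 6, -8), (-8, 10, 5), (5, 10, -8), (-8, 6, 7), (7, 8, -7)
cycles coincide ⇒ equivalent

yes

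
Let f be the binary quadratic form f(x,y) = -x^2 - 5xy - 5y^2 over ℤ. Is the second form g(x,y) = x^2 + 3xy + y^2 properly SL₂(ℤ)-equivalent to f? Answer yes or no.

D₁ = 5, D₂ = 5
river cycle of f (length 2): (-1, 1, 1), (1, 1, -1)
river cycle of g (length 2): (1, 1, -1), (-1, 1, 1)
cycles coincide ⇒ equivalent

yes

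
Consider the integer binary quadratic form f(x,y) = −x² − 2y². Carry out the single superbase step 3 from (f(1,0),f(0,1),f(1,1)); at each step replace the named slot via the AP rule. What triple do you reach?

start (-1,-2,-3) = (f(1,0),f(0,1),f(1,1))
replace slot 3: 2·((-1)+(-2)) − (-3) = -3 → (-1,-2,-3)

-1,-2,-3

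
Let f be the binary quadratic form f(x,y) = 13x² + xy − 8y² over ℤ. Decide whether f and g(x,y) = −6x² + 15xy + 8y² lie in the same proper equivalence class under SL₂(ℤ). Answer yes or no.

D₁ = 417, D₂ = 417
river cycle of f (length 18): (-8, 15, 6), (6, 9, -14), (-14, 19, 1), (1, 19, -14), (-14, 9, 6), (6, 15, -8), (-8, 17, 4), (4, 15, -12), (-12, 9, 7), (7, 19, -2), … (8 more)
river cycle of g (length 18): (8, 17, -4), (-4, 15, 12), (12, 9, -7), (-7, 19, 2), (2, 17, -16), (-16, 15, 3), (3, 15, -16), (-16, 17, 2), (2, 19, -7), (-7, 9, 12), … (8 more)
cycles differ ⇒ inequivalent

no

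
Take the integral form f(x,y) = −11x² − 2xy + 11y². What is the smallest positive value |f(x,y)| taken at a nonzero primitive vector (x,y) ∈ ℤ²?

descent: ρ → (11,2,-11)  [lands on river]
river: ρ → (-11,20,2)
river: ρ → (2,20,-11)
river: ρ → (-11,2,11)
river: ρ → (11,20,-2)
river: ρ → (-2,20,11)
closes: descent 1, river 6
min |a| on river = 2

2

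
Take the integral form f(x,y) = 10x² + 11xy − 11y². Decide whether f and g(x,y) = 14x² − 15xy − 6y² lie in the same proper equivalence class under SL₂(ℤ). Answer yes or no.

D₁ = 561, D₂ = 561
river cycle of f (length 16): (-11, 11, 10), (10, 9, -12), (-12, 15, 7), (7, 13, -14), (-14, 15, 6), (6, 21, -5), (-5, 19, 10), (10, 21, -3), (-3, 21, 10), (10, 19, -5), … (6 more)
river cycle of g (length 16): (-6, 15, 14), (14, 13, -7), (-7, 15, 12), (12, 9, -10), (-10, 11, 11), (11, 11, -10), (-10, 9, 12), (12, 15, -7), (-7, 13, 14), (14, 15, -6), … (6 more)
cycles differ ⇒ inequivalent

no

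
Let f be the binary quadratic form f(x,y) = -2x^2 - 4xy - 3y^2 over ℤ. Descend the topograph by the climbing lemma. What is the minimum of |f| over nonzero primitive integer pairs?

translate: b→0 (≡4 mod 4), so (2,4,3)→(2,0,1)
flip: (2,0,1)→(1,0,2)
reduced (well bottom): (1,0,2) with a≤c, −a<b≤a
well minimum |f| = |-1| = 1 (negative-definite)

1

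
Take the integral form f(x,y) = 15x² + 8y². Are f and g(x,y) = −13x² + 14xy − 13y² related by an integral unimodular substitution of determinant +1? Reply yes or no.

D₁ = -480, D₂ = -480
f: flip: (15,0,8)→(8,0,15)
f: reduced (well bottom): (8,0,15) with a≤c, −a<b≤a
g is negative-definite; reduce −g:
−g: translate: b→12 (≡-14 mod 26), so (13,-14,13)→(13,12,12)
−g: flip: (13,12,12)→(12,-12,13)
−g: translate: b→12 (≡-12 mod 24), so (12,-12,13)→(12,12,13)
−g: reduced (well bottom): (12,12,13) with a≤c, −a<b≤a
flip sign back: reduced form of g is (-12,-12,-13)
reduced forms (8, 0, 15) vs (-12, -12, -13) ⇒ inequivalent

no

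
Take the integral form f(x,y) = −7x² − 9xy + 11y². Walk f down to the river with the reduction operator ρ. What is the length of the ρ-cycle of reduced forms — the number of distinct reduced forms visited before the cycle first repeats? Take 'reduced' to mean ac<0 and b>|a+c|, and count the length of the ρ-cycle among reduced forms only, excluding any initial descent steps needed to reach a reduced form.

D = 389, ⌊√D⌋ = 19
descent: ρ → (11,9,-7)  [lands on river]
river: ρ → (-7,19,1)
river: ρ → (1,19,-7)
river: ρ → (-7,9,11)
river: ρ → (11,13,-5)
river: ρ → (-5,17,5)
river: ρ → (5,13,-11)
river: ρ → (-11,9,7)
river: ρ → (7,19,-1)
river: ρ → (-1,19,7)
river: ρ → (7,9,-11)
river: ρ → (-11,13,5)
river: ρ → (5,17,-5)
river: ρ → (-5,13,11)
ρ-cycle length = 14 (tail of 1 descent step not counted)

14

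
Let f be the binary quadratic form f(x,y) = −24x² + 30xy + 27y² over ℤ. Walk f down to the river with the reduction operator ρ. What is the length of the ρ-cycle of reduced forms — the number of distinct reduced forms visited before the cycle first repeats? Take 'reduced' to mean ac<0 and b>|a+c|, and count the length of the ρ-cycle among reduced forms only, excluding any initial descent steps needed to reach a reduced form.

D = 3492, ⌊√D⌋ = 59
river: ρ → (27,24,-27)
river: ρ → (-27,30,24)
river: ρ → (24,18,-33)
river: ρ → (-33,48,9)
river: ρ → (9,42,-48)
river: ρ → (-48,54,3)
river: ρ → (3,54,-48)
river: ρ → (-48,42,9)
river: ρ → (9,48,-33)
river: ρ → (-33,18,24)
river: ρ → (24,30,-27)
river: ρ → (-27,24,27)
river: ρ → (27,30,-24)
river: ρ → (-24,18,33)
river: ρ → (33,48,-9)
river: ρ → (-9,42,48)
river: ρ → (48,54,-3)
river: ρ → (-3,54,48)
river: ρ → (48,42,-9)
river: ρ → (-9,48,33)
river: ρ → (33,18,-24)
river: ρ → (-24,30,27)
ρ-cycle length = 22 (tail of 0 descent steps not counted)

22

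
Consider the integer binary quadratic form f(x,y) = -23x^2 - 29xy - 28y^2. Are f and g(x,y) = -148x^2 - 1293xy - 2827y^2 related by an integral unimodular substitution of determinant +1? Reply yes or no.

D₁ = -1735, D₂ = -1735
f is negative-definite; reduce −f:
−f: translate: b→-17 (≡29 mod 46), so (23,29,28)→(23,-17,22)
−f: flip: (23,-17,22)→(22,17,23)
−f: reduced (well bottom): (22,17,23) with a≤c, −a<b≤a
flip sign back: reduced form of f is (-22,-17,-23)
g is negative-definite; reduce −g:
−g: translate: b→109 (≡1293 mod 296), so (148,1293,2827)→(148,109,23)
−g: flip: (148,109,23)→(23,-109,148)
−g: translate: b→-17 (≡-109 mod 46), so (23,-109,148)→(23,-17,22)
−g: flip: (23,-17,22)→(22,17,23)
−g: reduced (well bottom): (22,17,23) with a≤c, −a<b≤a
flip sign back: reduced form of g is (-22,-17,-23)
reduced forms (-22, -17, -23) vs (-22, -17, -23) ⇒ equivalent

yes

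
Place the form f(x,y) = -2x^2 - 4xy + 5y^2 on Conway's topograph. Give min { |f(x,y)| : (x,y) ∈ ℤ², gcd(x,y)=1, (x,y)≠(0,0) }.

descent: ρ → (5,4,-2)  [lands on river]
river: ρ → (-2,4,5)
river: ρ → (5,6,-1)
river: ρ → (-1,6,5)
closes: descent 1, river 4
min |a| on river = 1

1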